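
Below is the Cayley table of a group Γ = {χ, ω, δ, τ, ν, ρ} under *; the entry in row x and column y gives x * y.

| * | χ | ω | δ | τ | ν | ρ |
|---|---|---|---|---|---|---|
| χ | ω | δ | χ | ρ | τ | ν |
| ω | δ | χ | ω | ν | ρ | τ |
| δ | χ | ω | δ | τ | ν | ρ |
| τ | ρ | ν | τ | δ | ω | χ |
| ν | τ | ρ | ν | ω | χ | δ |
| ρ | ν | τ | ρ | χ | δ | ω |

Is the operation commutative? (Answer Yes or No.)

Check whether the table is symmetric across its main diagonal.
Every entry (row x, col y) equals the entry (row y, col x), so Γ is abelian.

Yes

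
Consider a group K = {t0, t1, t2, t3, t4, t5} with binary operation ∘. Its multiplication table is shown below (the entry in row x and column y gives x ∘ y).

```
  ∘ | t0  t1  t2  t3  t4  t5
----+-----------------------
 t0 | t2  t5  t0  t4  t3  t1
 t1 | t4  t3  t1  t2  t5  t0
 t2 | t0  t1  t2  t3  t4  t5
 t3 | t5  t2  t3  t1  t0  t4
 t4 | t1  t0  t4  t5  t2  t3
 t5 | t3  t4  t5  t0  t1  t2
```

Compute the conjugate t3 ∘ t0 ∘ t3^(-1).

The identity is t2. In row t3, the entry t2 sits in column t1, so t3^(-1) = t1.
t3 ∘ t0 = t5
t5 ∘ t1 = t4

t4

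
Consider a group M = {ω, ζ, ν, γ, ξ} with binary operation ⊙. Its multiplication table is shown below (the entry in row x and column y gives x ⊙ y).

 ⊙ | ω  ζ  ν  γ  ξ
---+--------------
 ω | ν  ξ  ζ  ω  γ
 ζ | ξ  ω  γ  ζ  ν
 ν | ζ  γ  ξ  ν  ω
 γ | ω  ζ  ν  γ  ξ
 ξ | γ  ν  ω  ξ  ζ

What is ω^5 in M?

γ

ω^1 = ω
ω^2 = ω ⊙ ω = ν
ω^3 = ν ⊙ ω = ζ
ω^4 = ζ ⊙ ω = ξ
ω^5 = ξ ⊙ ω = γ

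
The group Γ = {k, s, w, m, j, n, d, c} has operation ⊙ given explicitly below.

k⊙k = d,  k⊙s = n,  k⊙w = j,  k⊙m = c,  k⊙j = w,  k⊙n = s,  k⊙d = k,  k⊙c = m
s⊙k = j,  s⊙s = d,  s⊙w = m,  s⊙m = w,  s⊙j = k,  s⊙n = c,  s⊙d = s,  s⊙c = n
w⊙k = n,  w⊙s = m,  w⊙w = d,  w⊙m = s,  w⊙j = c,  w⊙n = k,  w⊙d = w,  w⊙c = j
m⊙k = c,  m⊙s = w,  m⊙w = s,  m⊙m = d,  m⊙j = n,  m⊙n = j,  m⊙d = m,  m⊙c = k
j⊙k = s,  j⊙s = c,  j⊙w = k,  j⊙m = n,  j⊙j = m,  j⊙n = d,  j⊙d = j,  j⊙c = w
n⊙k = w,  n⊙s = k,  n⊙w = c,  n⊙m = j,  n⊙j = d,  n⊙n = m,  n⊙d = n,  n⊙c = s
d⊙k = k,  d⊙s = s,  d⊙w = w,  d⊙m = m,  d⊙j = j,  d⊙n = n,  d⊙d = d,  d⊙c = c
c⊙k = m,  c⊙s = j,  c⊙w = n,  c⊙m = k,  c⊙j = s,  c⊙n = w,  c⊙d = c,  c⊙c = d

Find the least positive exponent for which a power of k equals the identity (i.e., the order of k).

The identity element is d (its row matches the header).
k^1 = k
k^2 = k ⊙ k = d
The first power of k equal to the identity is k^2, so ord(k) = 2.

2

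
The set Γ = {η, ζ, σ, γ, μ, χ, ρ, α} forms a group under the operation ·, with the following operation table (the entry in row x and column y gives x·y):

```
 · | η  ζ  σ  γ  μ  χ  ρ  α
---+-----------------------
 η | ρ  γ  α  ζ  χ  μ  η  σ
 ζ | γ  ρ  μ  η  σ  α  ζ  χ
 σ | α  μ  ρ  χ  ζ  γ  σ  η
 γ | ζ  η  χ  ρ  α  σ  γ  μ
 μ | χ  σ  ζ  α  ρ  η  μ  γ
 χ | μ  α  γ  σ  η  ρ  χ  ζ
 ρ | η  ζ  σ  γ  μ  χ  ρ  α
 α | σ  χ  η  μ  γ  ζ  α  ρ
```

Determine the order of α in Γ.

The identity element is ρ (its row matches the header).
α^1 = α
α^2 = α·α = ρ
The first power of α equal to the identity is α^2, so ord(α) = 2.

2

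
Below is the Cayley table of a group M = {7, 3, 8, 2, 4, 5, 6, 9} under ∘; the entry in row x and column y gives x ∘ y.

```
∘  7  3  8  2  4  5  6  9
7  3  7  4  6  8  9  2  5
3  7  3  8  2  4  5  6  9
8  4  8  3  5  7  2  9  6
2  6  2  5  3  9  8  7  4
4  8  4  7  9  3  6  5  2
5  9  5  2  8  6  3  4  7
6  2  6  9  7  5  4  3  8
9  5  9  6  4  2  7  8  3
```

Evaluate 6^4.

6^1 = 6
6^2 = 6 ∘ 6 = 3
6^3 = 3 ∘ 6 = 6
6^4 = 6 ∘ 6 = 3

3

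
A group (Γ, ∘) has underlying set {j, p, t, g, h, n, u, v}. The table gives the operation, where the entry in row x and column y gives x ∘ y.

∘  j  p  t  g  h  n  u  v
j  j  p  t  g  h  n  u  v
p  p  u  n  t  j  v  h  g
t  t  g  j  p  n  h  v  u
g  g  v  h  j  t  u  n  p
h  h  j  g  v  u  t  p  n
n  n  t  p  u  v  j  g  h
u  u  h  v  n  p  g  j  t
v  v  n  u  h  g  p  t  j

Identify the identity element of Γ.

The identity e satisfies e ∘ x = x for all x, so its row in the table reproduces the column headers.
Row j reads: j, p, t, g, h, n, u, v — exactly the header order. So j is the identity.

j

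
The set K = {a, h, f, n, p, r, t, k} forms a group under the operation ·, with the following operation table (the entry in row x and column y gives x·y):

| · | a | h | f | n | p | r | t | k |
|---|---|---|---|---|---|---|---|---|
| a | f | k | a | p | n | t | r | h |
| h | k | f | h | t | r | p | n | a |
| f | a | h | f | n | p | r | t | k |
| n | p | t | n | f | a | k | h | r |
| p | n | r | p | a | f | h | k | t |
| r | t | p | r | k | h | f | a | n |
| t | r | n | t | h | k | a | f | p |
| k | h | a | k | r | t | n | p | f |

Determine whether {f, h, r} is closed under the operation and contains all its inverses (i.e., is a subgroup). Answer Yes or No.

No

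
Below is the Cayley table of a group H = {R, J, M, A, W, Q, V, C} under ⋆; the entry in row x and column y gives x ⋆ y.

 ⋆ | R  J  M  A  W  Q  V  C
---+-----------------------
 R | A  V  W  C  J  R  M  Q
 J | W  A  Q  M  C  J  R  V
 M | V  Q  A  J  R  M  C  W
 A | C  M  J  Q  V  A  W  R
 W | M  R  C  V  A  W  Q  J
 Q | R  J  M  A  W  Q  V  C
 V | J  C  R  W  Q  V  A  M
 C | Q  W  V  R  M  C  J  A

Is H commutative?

V ⋆ J = C but J ⋆ V = R.
Since V and J do not commute, H is not abelian.

No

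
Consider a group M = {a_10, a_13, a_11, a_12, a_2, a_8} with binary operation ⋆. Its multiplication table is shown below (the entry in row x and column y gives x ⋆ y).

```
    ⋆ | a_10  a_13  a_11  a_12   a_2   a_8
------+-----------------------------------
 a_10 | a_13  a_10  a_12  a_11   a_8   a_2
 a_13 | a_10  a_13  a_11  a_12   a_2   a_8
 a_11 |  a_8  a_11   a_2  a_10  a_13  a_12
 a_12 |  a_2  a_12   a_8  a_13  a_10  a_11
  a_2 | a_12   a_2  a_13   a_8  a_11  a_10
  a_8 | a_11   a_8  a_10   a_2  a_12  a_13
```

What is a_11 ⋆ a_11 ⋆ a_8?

a_11 ⋆ a_11 = a_2
a_2 ⋆ a_8 = a_10

a_10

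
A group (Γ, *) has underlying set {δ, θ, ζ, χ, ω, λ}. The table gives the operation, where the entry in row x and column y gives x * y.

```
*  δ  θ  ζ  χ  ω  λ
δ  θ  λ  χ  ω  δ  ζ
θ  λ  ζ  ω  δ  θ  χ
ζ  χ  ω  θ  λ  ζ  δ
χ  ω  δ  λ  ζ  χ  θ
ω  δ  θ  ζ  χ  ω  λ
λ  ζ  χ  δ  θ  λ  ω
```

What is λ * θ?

Read row λ, column θ: λ * θ = χ.

χ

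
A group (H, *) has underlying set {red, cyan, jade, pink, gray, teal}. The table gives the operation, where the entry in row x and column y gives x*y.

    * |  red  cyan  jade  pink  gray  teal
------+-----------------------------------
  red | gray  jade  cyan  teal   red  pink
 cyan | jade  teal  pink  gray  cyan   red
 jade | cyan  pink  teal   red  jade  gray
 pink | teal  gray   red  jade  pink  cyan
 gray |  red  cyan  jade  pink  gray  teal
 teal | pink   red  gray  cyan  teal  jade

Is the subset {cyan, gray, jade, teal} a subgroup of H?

No

cyan*teal = red, which is not in {cyan, gray, jade, teal}.
The subset is not closed under *, so it is not a subgroup.
(Structurally, H here is isomorphic to the cyclic group Z_6.)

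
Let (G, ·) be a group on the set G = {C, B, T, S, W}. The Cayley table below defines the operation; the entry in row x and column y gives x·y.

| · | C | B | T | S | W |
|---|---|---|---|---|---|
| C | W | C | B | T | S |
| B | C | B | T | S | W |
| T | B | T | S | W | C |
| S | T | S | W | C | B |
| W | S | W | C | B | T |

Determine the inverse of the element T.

C

First locate the identity: row B matches the header, so B is the identity.
Scan row T for B: T·C = B. Hence T^(-1) = C.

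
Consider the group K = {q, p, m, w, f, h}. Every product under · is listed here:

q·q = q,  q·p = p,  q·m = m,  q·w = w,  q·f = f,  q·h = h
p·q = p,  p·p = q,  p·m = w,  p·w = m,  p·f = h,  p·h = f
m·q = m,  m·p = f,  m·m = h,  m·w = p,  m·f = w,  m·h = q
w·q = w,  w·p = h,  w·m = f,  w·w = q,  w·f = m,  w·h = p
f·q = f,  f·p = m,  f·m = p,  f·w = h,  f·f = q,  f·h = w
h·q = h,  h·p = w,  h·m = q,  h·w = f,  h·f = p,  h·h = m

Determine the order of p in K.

2

The identity element is q (its row matches the header).
p^1 = p
p^2 = p·p = q
The first power of p equal to the identity is p^2, so ord(p) = 2.
(Structurally, K here is isomorphic to the symmetric group S_3.)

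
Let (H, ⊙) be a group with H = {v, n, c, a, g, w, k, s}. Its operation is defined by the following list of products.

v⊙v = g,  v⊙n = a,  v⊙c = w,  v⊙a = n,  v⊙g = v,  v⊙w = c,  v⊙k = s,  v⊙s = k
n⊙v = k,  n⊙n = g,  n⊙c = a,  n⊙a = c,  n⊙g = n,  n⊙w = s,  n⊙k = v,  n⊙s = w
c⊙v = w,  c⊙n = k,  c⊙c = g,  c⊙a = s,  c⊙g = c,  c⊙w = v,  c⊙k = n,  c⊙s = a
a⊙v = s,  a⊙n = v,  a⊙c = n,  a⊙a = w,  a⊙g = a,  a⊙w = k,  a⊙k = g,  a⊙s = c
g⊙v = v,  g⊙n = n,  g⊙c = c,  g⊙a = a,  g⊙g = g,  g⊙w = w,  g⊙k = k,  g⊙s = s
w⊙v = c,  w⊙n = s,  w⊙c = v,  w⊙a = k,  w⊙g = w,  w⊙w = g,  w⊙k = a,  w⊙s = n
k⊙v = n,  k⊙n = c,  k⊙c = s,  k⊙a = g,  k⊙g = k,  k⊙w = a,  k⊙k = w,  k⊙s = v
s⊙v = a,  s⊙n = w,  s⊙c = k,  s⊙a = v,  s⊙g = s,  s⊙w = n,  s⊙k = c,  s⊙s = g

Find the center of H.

An element z is central iff its row equals its column in the table.
For c: c ⊙ a = s ≠ n = a ⊙ c, so c ∉ Z.
Checking each element this way leaves Z(H) = {g, w}.

{g, w}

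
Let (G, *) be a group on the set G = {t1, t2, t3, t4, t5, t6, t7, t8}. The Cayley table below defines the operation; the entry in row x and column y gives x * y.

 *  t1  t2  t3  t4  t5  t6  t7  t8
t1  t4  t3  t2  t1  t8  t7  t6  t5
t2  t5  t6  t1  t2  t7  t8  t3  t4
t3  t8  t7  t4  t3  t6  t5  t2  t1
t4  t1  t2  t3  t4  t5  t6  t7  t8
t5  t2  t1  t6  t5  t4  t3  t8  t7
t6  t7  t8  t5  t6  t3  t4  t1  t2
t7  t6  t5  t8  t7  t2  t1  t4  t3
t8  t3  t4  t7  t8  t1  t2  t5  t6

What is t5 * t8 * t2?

t5

t5 * t8 = t7
t7 * t2 = t5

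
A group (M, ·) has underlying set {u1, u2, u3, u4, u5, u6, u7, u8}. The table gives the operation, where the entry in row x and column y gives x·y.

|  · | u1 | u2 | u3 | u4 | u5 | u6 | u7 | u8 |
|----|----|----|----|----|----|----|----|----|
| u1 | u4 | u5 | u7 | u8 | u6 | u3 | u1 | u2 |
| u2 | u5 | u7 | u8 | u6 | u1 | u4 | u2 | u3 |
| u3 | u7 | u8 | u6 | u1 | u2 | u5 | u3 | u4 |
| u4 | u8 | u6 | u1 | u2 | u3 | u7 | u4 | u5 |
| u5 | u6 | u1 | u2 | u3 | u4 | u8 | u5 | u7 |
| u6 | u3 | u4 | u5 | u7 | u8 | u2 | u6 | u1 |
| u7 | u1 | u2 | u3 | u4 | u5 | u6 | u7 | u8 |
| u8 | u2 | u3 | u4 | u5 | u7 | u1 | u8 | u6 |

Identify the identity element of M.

u7

The identity e satisfies e·x = x for all x, so its row in the table reproduces the column headers.
Row u7 reads: u1, u2, u3, u4, u5, u6, u7, u8 — exactly the header order. So u7 is the identity.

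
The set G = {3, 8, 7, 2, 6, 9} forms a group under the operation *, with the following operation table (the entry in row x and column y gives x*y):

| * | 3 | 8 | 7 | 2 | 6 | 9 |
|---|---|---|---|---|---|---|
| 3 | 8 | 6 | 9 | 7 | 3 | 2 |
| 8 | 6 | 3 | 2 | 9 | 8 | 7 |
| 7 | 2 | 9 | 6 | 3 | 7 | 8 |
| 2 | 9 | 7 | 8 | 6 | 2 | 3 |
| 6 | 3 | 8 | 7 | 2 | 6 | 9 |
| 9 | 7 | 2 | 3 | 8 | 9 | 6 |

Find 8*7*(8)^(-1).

9

The identity is 6. In row 8, the entry 6 sits in column 3, so 8^(-1) = 3.
8*7 = 2
2*3 = 9
(Structurally, G here is isomorphic to the symmetric group S_3.)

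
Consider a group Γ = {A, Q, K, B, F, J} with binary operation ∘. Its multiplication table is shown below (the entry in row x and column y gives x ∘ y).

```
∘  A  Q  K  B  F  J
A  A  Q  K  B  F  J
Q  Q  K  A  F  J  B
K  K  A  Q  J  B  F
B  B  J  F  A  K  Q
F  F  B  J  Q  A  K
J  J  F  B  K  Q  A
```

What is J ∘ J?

A

Read row J, column J: J ∘ J = A.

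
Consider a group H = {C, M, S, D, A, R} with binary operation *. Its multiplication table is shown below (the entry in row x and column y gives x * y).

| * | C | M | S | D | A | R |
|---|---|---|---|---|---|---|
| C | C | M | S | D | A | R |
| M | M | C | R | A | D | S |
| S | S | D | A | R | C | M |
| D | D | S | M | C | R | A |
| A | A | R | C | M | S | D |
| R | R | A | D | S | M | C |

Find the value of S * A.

Read row S, column A: S * A = C.

C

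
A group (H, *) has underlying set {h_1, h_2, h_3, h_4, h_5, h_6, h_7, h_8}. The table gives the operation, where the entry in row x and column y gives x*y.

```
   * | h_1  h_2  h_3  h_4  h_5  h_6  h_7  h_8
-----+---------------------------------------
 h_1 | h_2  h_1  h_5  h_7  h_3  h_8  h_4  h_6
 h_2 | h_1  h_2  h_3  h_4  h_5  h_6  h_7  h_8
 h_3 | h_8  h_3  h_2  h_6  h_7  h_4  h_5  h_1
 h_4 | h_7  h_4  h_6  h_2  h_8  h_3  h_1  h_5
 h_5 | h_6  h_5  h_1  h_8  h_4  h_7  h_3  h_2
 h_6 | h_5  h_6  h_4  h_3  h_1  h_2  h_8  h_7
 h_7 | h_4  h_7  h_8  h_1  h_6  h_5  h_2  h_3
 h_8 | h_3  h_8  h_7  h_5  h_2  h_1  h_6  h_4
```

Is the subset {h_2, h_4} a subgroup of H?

Yes

{h_2, h_4} contains the identity h_2.
Checking products: every product of two elements of {h_2, h_4} (read from the table) lies in {h_2, h_4}, so the set is closed.
In a finite group, a nonempty closed subset is a subgroup. So {h_2, h_4} ≤ H.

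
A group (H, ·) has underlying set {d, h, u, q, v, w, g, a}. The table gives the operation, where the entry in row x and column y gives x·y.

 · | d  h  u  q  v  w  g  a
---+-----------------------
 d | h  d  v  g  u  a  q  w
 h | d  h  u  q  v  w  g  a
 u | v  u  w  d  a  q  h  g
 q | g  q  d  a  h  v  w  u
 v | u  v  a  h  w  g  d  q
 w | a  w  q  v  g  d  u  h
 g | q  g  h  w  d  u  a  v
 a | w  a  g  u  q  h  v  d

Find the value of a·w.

Read row a, column w: a·w = h.
(Structurally, H here is isomorphic to the cyclic group Z_8.)

h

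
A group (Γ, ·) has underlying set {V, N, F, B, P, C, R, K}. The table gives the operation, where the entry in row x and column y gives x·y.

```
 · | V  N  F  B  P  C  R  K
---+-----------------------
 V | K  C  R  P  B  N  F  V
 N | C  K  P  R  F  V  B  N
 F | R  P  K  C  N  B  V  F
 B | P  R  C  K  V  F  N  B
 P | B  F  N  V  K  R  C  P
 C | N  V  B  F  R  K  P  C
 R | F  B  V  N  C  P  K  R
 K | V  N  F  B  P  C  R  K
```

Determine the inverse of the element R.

First locate the identity: row K matches the header, so K is the identity.
Scan row R for K: R·R = K. Hence R^(-1) = R.
(Structurally, Γ here is isomorphic to the elementary abelian group (Z_2)^3.)

R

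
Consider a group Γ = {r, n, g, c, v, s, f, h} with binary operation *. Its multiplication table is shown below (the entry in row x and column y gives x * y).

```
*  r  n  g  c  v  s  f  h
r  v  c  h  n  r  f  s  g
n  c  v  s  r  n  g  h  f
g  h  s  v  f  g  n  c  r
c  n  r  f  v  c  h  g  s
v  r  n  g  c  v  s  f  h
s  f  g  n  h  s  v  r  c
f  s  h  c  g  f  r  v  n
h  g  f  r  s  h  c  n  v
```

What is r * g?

h

Read row r, column g: r * g = h.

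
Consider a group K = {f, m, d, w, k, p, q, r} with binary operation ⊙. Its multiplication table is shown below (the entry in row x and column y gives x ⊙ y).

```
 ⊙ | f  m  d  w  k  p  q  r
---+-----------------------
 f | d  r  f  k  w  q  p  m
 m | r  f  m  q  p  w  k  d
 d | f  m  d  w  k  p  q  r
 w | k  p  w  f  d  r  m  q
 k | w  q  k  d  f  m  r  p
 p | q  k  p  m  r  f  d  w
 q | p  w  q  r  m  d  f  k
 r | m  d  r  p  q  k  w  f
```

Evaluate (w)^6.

w^1 = w
w^2 = w ⊙ w = f
w^3 = f ⊙ w = k
w^4 = k ⊙ w = d
w^5 = d ⊙ w = w
w^6 = w ⊙ w = f

f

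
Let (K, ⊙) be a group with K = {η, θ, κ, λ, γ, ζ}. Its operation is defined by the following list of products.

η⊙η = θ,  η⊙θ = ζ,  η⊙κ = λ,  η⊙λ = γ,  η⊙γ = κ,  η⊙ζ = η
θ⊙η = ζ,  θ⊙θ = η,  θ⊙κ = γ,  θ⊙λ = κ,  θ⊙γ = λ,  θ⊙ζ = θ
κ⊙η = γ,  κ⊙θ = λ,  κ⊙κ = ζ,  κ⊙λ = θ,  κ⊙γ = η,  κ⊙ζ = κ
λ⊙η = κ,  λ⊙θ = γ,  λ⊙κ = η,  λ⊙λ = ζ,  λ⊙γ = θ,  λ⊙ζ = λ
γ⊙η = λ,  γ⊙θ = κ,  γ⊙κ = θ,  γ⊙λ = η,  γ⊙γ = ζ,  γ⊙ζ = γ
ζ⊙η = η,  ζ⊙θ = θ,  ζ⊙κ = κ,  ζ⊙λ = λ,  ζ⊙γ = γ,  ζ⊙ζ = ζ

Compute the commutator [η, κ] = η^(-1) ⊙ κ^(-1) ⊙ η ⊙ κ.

Identity is ζ; from the table η^(-1) = θ and κ^(-1) = κ.
θ ⊙ κ = γ
γ ⊙ η = λ
λ ⊙ κ = η
(Structurally, K here is isomorphic to the symmetric group S_3.)

η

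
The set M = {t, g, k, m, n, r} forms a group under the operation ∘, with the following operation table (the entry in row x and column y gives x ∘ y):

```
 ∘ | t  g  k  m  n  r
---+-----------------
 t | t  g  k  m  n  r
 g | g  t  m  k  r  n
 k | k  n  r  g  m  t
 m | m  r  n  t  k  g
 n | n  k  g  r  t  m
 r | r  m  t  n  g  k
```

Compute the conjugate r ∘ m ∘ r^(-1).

The identity is t. In row r, the entry t sits in column k, so r^(-1) = k.
r ∘ m = n
n ∘ k = g
(Structurally, M here is isomorphic to the symmetric group S_3.)

g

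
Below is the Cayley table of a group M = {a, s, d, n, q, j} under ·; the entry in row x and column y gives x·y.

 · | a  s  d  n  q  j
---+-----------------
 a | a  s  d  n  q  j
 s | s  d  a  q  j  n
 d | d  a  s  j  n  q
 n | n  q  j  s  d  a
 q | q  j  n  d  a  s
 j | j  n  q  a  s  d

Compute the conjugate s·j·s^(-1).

j

The identity is a. In row s, the entry a sits in column d, so s^(-1) = d.
s·j = n
n·d = j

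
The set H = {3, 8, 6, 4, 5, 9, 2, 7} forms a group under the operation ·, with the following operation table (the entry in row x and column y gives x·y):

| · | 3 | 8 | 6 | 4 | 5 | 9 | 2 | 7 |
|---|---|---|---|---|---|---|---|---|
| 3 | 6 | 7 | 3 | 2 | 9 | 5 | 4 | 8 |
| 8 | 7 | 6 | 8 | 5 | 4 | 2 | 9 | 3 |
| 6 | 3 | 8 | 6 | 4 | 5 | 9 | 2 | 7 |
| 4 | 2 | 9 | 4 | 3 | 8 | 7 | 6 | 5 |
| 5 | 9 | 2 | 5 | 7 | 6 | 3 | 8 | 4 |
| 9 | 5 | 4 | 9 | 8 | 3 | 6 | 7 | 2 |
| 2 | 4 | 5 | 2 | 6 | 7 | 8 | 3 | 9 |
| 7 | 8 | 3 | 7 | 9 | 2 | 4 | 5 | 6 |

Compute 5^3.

5^1 = 5
5^2 = 5·5 = 6
5^3 = 6·5 = 5
(Structurally, H here is isomorphic to the dihedral group D_4.)

5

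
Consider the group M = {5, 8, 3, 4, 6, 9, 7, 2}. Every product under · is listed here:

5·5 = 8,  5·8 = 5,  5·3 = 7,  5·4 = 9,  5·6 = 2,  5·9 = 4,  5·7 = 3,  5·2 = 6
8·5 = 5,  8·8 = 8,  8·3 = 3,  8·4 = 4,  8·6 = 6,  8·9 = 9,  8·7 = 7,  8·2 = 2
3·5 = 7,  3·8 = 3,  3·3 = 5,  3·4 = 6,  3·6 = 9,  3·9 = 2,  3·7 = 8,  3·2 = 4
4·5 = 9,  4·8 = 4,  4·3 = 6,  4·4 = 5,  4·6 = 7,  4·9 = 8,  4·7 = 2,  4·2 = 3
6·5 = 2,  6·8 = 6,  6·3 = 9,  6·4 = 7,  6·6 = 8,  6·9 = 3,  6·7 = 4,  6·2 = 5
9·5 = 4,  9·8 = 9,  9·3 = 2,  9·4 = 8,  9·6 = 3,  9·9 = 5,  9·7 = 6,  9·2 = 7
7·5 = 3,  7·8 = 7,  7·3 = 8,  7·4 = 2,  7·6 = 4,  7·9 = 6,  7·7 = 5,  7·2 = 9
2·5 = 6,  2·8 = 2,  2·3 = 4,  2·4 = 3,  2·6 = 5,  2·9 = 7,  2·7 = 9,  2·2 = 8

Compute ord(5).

The identity element is 8 (its row matches the header).
5^1 = 5
5^2 = 5·5 = 8
The first power of 5 equal to the identity is 5^2, so ord(5) = 2.

2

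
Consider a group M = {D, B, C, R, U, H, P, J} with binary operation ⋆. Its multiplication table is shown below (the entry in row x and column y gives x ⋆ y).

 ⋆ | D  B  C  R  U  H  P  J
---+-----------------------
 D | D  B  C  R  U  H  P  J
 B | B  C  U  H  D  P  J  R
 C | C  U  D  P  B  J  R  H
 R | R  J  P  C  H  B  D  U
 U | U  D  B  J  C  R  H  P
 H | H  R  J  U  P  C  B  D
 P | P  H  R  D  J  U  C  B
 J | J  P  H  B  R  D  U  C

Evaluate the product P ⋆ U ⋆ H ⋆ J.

J

P ⋆ U = J
J ⋆ H = D
D ⋆ J = J
(Structurally, M here is isomorphic to the quaternion group Q_8.)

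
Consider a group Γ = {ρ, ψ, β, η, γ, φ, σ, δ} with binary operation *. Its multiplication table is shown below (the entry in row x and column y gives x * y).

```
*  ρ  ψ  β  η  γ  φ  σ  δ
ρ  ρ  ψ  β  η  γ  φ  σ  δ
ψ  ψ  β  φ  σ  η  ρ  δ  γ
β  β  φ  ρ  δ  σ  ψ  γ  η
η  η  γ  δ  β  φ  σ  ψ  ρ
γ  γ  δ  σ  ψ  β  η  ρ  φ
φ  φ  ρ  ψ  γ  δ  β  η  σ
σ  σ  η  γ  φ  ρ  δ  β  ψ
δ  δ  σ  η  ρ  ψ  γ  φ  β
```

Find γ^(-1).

First locate the identity: row ρ matches the header, so ρ is the identity.
Scan row γ for ρ: γ * σ = ρ. Hence γ^(-1) = σ.
(Structurally, Γ here is isomorphic to the quaternion group Q_8.)

σ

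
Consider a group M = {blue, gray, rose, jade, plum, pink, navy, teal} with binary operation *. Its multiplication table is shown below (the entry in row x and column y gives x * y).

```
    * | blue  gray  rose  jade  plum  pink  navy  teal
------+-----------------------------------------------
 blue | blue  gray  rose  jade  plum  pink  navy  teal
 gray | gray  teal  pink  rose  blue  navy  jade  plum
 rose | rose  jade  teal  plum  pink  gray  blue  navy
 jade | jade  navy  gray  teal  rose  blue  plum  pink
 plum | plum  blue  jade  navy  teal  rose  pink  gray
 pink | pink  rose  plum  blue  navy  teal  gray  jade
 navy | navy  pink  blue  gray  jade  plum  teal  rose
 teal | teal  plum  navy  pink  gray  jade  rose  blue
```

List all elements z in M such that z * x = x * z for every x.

An element z is central iff its row equals its column in the table.
For jade: jade * plum = rose ≠ navy = plum * jade, so jade ∉ Z.
Checking each element this way leaves Z(M) = {blue, teal}.

{blue, teal}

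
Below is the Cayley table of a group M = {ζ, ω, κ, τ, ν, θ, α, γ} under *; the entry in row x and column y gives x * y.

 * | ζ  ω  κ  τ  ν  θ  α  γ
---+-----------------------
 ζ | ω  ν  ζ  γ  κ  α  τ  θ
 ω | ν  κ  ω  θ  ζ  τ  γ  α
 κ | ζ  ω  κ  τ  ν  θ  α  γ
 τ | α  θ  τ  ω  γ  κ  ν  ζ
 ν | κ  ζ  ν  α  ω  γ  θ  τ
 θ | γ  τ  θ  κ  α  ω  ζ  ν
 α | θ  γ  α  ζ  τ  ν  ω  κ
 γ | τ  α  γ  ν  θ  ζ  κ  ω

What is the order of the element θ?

The identity element is κ (its row matches the header).
θ^1 = θ
θ^2 = θ * θ = ω
θ^3 = ω * θ = τ
θ^4 = τ * θ = κ
The first power of θ equal to the identity is θ^4, so ord(θ) = 4.

4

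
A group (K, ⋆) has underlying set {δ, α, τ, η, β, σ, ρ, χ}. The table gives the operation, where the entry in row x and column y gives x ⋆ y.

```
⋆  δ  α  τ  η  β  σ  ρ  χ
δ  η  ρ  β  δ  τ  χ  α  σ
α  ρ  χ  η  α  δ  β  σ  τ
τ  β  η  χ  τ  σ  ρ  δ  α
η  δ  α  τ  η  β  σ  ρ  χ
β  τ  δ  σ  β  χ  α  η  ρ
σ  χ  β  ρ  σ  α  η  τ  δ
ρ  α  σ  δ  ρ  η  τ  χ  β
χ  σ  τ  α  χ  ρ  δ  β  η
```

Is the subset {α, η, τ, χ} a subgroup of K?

Yes

{α, η, τ, χ} contains the identity η.
Checking products: every product of two elements of {α, η, τ, χ} (read from the table) lies in {α, η, τ, χ}, so the set is closed.
In a finite group, a nonempty closed subset is a subgroup. So {α, η, τ, χ} ≤ K.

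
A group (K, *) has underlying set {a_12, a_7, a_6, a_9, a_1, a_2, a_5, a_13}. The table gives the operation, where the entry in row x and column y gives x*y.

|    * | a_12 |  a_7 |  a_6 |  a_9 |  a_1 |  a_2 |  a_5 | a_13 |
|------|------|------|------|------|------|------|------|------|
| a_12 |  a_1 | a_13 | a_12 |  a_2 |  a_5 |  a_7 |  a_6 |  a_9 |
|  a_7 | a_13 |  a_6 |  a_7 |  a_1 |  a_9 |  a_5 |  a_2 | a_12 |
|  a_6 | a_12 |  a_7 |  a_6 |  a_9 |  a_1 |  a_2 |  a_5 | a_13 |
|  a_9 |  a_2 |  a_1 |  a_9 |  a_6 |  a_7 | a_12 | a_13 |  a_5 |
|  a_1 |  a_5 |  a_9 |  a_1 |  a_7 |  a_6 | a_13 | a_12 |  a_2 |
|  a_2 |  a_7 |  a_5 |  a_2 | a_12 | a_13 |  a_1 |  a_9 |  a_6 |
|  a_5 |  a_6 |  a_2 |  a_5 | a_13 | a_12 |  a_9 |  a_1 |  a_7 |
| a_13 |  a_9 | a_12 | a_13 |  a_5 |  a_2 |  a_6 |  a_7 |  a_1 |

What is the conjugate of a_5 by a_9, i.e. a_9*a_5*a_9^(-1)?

The identity is a_6. In row a_9, the entry a_6 sits in column a_9, so a_9^(-1) = a_9.
a_9*a_5 = a_13
a_13*a_9 = a_5

a_5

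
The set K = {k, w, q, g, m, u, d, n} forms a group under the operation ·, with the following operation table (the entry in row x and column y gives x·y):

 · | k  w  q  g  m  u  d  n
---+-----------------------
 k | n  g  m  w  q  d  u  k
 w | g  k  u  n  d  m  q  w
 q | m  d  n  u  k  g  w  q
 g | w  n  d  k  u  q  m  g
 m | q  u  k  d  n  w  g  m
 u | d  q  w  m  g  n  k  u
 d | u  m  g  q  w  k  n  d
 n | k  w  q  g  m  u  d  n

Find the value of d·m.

w

Read row d, column m: d·m = w.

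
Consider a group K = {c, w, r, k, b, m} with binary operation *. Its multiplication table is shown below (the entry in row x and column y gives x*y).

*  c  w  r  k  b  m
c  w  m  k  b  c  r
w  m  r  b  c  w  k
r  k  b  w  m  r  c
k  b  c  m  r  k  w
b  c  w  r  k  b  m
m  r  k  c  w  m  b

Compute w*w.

Read row w, column w: w*w = r.

r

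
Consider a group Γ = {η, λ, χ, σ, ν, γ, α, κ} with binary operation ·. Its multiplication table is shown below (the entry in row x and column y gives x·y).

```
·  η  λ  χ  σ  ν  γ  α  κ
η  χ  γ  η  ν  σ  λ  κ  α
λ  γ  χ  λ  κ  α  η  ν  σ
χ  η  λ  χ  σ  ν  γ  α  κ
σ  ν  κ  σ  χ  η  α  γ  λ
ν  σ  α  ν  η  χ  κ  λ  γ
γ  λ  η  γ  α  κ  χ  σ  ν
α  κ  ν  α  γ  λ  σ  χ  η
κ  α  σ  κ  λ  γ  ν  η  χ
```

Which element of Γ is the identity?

χ

The identity e satisfies e·x = x for all x, so its row in the table reproduces the column headers.
Row χ reads: η, λ, χ, σ, ν, γ, α, κ — exactly the header order. So χ is the identity.
(Structurally, Γ here is isomorphic to the elementary abelian group (Z_2)^3.)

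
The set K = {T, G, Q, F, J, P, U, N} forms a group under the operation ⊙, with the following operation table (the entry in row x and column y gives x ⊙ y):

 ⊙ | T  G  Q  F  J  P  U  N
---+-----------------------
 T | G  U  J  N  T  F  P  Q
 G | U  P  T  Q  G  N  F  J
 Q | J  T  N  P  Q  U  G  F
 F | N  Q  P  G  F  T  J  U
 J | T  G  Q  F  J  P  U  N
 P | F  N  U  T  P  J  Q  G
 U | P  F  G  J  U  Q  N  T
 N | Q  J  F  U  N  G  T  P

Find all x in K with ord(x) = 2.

Identity is J. Compute the order of each non-identity element by repeated multiplication:
  T: T → G → U → P → F → N → Q → J  (order 8)
  G: G → P → N → J  (order 4)
  Q: Q → N → F → P → U → G → T → J  (order 8)
  F: F → G → Q → P → T → N → U → J  (order 8)
  P: P → J  (order 2)
  U: U → N → T → P → Q → G → F → J  (order 8)
  N: N → P → G → J  (order 4)
Elements of order 2: {P}.

{P}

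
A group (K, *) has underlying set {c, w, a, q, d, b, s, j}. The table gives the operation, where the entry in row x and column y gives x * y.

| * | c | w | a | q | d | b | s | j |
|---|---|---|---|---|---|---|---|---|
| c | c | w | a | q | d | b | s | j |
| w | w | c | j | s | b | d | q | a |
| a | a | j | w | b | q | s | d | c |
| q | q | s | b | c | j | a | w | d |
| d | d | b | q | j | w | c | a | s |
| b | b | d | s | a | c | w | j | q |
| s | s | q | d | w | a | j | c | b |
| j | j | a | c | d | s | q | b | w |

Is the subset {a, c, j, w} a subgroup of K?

Yes

{a, c, j, w} contains the identity c.
Checking products: every product of two elements of {a, c, j, w} (read from the table) lies in {a, c, j, w}, so the set is closed.
In a finite group, a nonempty closed subset is a subgroup. So {a, c, j, w} ≤ K.
(Structurally, K here is isomorphic to Z_2 x Z_4.)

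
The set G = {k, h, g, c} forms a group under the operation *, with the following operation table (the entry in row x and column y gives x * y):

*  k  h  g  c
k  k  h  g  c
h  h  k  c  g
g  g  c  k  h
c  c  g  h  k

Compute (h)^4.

h^1 = h
h^2 = h * h = k
h^3 = k * h = h
h^4 = h * h = k

k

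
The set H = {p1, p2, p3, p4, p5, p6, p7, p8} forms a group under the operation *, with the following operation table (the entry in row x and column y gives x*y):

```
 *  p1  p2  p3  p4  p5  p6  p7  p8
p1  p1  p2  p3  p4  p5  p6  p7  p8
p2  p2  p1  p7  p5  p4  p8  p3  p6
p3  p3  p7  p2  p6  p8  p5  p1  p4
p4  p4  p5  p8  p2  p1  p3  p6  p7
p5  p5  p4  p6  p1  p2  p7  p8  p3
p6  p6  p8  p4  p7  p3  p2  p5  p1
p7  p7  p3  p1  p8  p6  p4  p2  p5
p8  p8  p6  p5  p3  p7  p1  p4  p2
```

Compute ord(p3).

4

The identity element is p1 (its row matches the header).
p3^1 = p3
p3^2 = p3*p3 = p2
p3^3 = p2*p3 = p7
p3^4 = p7*p3 = p1
The first power of p3 equal to the identity is p3^4, so ord(p3) = 4.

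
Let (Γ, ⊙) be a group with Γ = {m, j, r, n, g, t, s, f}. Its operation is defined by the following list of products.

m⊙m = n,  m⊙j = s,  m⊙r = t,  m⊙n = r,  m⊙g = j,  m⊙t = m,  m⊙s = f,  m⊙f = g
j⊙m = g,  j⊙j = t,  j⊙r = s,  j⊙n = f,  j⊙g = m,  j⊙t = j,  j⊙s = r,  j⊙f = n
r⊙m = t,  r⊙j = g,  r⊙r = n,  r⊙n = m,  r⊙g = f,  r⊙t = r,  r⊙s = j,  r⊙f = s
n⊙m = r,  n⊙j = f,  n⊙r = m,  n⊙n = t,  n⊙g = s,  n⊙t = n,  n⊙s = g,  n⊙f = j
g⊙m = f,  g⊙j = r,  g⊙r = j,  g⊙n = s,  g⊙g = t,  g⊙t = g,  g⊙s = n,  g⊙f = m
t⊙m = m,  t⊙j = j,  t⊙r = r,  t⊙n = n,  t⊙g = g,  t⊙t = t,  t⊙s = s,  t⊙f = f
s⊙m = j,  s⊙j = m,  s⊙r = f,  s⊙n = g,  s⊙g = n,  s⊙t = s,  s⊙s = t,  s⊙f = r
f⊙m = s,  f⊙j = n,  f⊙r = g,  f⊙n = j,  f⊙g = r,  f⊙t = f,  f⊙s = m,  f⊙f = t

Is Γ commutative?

m ⊙ g = j but g ⊙ m = f.
Since m and g do not commute, Γ is not abelian.

No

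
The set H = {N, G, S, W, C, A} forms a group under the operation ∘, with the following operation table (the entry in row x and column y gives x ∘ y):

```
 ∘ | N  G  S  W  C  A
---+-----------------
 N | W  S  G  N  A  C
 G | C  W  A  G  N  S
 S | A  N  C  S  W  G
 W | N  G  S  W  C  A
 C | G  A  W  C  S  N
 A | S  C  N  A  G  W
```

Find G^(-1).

G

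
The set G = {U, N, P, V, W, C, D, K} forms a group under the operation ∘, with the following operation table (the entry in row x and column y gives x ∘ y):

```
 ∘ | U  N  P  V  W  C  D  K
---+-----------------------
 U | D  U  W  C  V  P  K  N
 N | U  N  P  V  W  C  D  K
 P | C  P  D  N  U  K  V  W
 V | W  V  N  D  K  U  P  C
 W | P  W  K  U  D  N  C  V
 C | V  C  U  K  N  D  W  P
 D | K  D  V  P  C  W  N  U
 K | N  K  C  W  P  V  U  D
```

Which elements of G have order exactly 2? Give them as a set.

Identity is N. Compute the order of each non-identity element by repeated multiplication:
  U: U → D → K → N  (order 4)
  P: P → D → V → N  (order 4)
  V: V → D → P → N  (order 4)
  W: W → D → C → N  (order 4)
  C: C → D → W → N  (order 4)
  D: D → N  (order 2)
  K: K → D → U → N  (order 4)
Elements of order 2: {D}.

{D}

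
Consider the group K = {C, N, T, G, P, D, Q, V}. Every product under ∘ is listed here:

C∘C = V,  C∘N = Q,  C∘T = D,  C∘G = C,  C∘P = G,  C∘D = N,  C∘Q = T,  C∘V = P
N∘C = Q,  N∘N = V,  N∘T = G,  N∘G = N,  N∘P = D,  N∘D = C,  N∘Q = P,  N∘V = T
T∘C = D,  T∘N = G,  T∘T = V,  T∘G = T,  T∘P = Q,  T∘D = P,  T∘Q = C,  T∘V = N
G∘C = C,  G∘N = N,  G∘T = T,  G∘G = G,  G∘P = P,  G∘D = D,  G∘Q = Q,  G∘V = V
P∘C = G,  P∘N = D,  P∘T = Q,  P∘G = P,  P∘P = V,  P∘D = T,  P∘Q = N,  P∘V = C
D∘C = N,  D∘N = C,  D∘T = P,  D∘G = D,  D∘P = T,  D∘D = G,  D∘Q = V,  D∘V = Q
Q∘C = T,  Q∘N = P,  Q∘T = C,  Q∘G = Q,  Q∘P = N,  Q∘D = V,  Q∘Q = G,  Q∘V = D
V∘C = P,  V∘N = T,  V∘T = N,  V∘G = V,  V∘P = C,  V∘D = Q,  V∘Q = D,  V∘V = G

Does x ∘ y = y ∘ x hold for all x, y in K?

Check whether the table is symmetric across its main diagonal.
Every entry (row x, col y) equals the entry (row y, col x), so K is abelian.

Yes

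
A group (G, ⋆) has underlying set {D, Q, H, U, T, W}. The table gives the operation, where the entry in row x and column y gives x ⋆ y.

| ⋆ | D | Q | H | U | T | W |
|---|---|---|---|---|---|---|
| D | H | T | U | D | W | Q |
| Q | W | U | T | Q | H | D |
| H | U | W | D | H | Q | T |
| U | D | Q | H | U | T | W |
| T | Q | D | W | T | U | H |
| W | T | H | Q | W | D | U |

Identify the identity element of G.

The identity e satisfies e ⋆ x = x for all x, so its row in the table reproduces the column headers.
Row U reads: D, Q, H, U, T, W — exactly the header order. So U is the identity.

U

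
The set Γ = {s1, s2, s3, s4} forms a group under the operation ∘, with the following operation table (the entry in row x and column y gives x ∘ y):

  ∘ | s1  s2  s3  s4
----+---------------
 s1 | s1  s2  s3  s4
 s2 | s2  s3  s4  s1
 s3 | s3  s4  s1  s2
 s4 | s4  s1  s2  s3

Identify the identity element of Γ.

The identity e satisfies e ∘ x = x for all x, so its row in the table reproduces the column headers.
Row s1 reads: s1, s2, s3, s4 — exactly the header order. So s1 is the identity.
(Structurally, Γ here is isomorphic to the cyclic group Z_4.)

s1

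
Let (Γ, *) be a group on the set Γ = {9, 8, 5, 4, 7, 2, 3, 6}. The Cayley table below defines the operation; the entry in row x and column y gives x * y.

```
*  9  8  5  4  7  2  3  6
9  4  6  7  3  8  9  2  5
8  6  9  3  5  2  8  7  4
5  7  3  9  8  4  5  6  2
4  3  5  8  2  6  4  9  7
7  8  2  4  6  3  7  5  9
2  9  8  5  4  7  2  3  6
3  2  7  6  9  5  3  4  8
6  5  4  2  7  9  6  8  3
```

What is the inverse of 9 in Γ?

First locate the identity: row 2 matches the header, so 2 is the identity.
Scan row 9 for 2: 9 * 3 = 2. Hence 9^(-1) = 3.
(Structurally, Γ here is isomorphic to the cyclic group Z_8.)

3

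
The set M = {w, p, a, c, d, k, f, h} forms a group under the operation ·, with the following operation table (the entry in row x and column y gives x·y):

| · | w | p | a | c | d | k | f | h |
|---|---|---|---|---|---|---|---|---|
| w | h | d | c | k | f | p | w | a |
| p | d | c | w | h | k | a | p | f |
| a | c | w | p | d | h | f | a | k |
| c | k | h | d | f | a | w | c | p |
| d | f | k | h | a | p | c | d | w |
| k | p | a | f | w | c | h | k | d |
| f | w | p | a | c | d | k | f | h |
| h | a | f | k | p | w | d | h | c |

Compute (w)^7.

d

w^1 = w
w^2 = w·w = h
w^3 = h·w = a
w^4 = a·w = c
w^5 = c·w = k
w^6 = k·w = p
w^7 = p·w = d
(Structurally, M here is isomorphic to the cyclic group Z_8.)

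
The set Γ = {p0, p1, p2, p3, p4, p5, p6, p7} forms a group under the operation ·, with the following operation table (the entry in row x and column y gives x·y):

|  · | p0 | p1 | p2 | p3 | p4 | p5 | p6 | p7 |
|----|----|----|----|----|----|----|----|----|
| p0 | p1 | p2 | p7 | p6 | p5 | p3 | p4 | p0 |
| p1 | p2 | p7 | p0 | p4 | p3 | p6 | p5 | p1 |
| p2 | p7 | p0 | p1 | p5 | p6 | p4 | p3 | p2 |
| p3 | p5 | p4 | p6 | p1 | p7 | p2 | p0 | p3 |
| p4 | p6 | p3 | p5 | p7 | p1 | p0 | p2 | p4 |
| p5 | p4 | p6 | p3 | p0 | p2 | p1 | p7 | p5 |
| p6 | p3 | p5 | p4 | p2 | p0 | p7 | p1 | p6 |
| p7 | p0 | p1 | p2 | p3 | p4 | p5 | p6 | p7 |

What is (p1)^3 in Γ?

p1^1 = p1
p1^2 = p1·p1 = p7
p1^3 = p7·p1 = p1

p1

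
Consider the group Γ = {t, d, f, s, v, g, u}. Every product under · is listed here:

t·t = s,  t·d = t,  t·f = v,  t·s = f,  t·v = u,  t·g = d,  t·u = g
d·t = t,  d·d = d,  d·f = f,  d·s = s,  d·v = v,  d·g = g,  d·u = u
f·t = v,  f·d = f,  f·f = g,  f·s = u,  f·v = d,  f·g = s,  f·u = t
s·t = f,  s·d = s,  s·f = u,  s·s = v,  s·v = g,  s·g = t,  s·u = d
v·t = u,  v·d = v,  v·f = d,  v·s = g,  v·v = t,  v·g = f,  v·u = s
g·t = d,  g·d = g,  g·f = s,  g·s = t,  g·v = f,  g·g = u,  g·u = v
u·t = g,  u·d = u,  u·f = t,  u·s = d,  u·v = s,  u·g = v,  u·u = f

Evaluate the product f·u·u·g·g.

f·u = t
t·u = g
g·g = u
u·g = v
(Structurally, Γ here is isomorphic to the cyclic group Z_7.)

v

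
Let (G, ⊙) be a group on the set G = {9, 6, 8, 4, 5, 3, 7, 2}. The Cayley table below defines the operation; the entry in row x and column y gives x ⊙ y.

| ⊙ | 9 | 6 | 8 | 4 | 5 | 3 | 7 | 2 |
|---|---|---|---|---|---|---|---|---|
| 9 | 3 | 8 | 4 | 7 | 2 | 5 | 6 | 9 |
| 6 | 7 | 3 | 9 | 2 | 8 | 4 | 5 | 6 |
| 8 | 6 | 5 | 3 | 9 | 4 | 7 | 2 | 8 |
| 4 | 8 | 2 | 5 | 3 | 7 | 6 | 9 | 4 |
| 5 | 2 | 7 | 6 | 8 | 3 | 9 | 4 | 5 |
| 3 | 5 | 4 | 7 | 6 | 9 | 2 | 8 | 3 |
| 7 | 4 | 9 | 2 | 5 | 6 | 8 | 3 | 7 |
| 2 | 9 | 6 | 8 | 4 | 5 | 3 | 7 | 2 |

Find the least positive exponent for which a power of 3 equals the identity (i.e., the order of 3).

The identity element is 2 (its row matches the header).
3^1 = 3
3^2 = 3 ⊙ 3 = 2
The first power of 3 equal to the identity is 3^2, so ord(3) = 2.
(Structurally, G here is isomorphic to the quaternion group Q_8.)

2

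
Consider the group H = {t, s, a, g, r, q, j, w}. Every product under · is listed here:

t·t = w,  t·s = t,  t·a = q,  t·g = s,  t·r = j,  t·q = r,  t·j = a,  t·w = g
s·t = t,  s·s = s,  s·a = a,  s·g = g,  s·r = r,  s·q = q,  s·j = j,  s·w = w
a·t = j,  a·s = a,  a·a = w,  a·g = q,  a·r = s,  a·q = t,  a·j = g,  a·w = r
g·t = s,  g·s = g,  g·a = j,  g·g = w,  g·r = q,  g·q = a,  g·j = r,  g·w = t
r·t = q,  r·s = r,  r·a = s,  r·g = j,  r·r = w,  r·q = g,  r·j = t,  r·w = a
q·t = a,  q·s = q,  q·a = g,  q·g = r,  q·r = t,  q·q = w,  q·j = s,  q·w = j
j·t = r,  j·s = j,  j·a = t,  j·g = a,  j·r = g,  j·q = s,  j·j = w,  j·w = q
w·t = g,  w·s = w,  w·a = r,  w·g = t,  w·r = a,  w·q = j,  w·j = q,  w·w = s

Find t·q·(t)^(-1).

The identity is s. In row t, the entry s sits in column g, so t^(-1) = g.
t·q = r
r·g = j
(Structurally, H here is isomorphic to the quaternion group Q_8.)

j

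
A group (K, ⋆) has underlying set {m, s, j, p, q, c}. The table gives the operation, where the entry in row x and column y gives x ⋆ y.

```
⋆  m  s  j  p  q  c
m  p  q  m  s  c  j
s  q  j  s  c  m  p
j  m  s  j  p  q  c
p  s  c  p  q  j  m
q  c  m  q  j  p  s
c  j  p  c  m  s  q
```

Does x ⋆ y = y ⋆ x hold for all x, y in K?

Check whether the table is symmetric across its main diagonal.
Every entry (row x, col y) equals the entry (row y, col x), so K is abelian.
(In fact K ≅ the cyclic group Z_6.)

Yes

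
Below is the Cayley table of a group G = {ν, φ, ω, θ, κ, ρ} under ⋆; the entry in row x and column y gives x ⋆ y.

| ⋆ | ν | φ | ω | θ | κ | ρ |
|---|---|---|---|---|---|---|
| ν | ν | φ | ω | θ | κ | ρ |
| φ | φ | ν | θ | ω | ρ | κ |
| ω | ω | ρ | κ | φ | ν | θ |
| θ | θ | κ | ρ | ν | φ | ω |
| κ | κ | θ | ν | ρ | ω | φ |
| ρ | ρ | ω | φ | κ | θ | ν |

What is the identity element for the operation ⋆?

The identity e satisfies e ⋆ x = x for all x, so its row in the table reproduces the column headers.
Row ν reads: ν, φ, ω, θ, κ, ρ — exactly the header order. So ν is the identity.

ν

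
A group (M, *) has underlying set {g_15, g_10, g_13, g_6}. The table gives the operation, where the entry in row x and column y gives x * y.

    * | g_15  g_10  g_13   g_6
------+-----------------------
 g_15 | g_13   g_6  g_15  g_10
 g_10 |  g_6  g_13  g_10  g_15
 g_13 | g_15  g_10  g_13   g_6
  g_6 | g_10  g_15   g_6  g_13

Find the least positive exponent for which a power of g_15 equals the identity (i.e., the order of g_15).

2

The identity element is g_13 (its row matches the header).
g_15^1 = g_15
g_15^2 = g_15 * g_15 = g_13
The first power of g_15 equal to the identity is g_15^2, so ord(g_15) = 2.
(Structurally, M here is isomorphic to the Klein four-group V_4.)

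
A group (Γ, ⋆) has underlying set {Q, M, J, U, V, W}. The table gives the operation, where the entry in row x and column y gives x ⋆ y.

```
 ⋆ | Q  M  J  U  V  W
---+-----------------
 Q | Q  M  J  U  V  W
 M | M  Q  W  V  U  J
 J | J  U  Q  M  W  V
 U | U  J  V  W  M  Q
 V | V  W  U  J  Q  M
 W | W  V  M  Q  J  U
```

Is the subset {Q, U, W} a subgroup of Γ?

Yes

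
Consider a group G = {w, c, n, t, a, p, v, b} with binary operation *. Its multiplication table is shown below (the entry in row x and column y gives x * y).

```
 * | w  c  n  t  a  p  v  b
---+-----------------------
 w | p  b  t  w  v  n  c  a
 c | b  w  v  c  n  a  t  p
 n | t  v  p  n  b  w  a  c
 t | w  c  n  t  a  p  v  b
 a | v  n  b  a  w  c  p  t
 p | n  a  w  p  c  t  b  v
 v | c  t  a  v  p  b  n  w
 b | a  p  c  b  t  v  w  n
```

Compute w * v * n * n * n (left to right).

b

w * v = c
c * n = v
v * n = a
a * n = b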